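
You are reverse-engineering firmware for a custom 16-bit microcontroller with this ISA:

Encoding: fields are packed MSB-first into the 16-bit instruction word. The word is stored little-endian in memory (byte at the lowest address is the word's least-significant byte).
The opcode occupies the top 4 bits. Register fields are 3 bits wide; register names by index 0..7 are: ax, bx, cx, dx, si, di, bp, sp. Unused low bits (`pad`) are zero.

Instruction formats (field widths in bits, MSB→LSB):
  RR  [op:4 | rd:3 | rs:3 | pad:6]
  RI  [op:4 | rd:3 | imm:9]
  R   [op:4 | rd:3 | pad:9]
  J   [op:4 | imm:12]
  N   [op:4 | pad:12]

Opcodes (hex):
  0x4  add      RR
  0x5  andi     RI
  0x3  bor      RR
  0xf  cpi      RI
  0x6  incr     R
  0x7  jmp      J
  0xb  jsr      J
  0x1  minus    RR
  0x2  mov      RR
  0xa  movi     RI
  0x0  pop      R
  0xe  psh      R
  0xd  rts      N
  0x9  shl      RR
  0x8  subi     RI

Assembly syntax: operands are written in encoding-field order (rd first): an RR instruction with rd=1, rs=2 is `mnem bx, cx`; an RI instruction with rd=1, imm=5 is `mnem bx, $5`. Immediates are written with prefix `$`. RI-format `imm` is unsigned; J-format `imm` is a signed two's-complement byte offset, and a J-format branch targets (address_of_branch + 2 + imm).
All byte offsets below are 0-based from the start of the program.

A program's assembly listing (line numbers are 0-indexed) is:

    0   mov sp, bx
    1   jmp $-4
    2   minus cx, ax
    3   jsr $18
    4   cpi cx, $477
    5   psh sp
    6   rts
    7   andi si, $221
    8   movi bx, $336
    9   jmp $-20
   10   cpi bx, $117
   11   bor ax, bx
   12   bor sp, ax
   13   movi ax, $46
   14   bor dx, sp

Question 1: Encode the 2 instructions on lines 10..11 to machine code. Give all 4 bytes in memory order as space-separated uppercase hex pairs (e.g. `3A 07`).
75 F2 40 30

line 10 (cpi): pack op=0xf:4|rd=1:3|imm=117:9 = 0xf275; little→ 75 f2
line 11 (bor): pack op=0x3:4|rd=0:3|rs=1:3|pad=0:6 = 0x3040; little→ 40 30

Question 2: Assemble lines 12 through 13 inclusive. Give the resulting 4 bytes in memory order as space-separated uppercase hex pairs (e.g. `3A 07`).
12. bor fields op=0x3:4|rd=7:3|rs=0:3|pad=0:6 → word 3e00h → 00 3e
13. movi fields op=0xa:4|rd=0:3|imm=46:9 → word a02eh → 2e a0

00 3E 2E A0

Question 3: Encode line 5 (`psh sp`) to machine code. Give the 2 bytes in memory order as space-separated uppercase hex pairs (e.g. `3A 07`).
00 EE

L5: psh op=0xe:4|rd=7:3|pad=0:9 ⇒ 0xee00 ⇒ little 00 ee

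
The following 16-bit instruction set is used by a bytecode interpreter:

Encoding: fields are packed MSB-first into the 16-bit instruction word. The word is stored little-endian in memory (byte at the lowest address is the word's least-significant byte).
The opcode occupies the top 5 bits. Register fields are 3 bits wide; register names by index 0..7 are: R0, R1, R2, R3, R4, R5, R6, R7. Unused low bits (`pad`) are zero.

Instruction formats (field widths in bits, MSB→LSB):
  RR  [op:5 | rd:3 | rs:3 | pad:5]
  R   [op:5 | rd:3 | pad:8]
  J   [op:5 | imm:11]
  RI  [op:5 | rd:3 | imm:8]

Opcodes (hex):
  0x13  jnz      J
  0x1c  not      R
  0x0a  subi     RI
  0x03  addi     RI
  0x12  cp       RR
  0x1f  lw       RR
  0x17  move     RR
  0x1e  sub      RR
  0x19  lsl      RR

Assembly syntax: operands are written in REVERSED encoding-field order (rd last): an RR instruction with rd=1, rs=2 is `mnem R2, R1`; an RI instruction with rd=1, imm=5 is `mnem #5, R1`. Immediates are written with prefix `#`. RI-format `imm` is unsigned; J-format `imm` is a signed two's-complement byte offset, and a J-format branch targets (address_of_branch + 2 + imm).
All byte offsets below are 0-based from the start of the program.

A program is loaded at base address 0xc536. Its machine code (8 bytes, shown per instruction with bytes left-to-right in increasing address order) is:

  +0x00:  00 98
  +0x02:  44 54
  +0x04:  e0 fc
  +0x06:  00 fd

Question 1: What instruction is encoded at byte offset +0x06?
off 0x06: read 00 fd as little → 0xfd00
  top 5b → 0x1f → lw [RR]
  rd: (w>>8)&0x7=0x5 → R5
  rs: (w>>5)&0x7=0x0 → R0

lw R0, R5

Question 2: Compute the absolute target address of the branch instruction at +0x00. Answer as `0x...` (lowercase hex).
off 0x00: read 00 98 as little → 0x9800
  op=0x9800>>11=0x13 ⇒ jnz (J)
  imm: (w>>0)&0x7ff=0x0 → #0
  target = base 0xc536 + off 0x00 + 2 + imm 0 = 0xc538

0xc538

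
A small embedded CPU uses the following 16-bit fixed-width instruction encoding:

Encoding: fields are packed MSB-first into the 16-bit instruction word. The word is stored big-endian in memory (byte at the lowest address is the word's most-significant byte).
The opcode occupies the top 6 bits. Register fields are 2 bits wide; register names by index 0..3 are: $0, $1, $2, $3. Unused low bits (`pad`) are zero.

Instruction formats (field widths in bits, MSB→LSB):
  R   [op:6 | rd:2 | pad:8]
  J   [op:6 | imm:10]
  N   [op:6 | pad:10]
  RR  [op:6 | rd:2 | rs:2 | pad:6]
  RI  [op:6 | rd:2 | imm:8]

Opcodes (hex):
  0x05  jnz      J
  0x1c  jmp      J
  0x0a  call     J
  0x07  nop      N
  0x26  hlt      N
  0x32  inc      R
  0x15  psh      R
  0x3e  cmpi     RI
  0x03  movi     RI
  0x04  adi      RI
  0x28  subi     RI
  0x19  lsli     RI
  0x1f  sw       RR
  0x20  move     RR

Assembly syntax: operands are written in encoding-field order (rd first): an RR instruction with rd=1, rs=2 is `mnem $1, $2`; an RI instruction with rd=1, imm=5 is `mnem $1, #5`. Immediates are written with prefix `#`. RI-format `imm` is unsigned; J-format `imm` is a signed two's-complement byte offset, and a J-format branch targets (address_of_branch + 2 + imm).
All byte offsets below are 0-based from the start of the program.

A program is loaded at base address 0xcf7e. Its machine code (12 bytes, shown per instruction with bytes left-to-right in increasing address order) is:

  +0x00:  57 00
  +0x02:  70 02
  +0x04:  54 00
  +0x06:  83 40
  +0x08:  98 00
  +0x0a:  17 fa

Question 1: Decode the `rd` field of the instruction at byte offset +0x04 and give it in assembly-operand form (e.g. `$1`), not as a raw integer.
$0

[04] 54 00 → 0x5400
  top 6b → 0x15 → psh [R]
  [9:8] rd=0 = $0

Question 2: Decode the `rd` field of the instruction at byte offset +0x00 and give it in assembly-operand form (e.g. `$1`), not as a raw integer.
$3

+0x00: 57 00 ⇒ word 0x5700 (big)
  top 6b → 0x15 → psh [R]
  rd: (w>>8)&0x3=0x3 → $3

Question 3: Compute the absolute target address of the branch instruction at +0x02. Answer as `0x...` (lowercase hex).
0xcf84

[02] 70 02 → 0x7002
  opcode bits[15:10]=0x1c: jmp/J
  imm@[9:0]=0x2 ⇒ #2
  target = base 0xcf7e + off 0x02 + 2 + imm 2 = 0xcf84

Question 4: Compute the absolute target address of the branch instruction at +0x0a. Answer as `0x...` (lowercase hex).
0xcf84

off 0x0a: read 17 fa as big → 0x17fa
  op=0x17fa>>10=0x5 ⇒ jnz (J)
  imm: (w>>0)&0x3ff=0x3fa (s10→-6) → #-6
  target = base 0xcf7e + off 0x0a + 2 + imm -6 = 0xcf84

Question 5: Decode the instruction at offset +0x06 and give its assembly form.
@+06  big-endian(83 40) = 0x8340
  opcode bits[15:10]=0x20: move/RR
  rd: (w>>8)&0x3=0x3 → $3
  rs: (w>>6)&0x3=0x1 → $1

move $3, $1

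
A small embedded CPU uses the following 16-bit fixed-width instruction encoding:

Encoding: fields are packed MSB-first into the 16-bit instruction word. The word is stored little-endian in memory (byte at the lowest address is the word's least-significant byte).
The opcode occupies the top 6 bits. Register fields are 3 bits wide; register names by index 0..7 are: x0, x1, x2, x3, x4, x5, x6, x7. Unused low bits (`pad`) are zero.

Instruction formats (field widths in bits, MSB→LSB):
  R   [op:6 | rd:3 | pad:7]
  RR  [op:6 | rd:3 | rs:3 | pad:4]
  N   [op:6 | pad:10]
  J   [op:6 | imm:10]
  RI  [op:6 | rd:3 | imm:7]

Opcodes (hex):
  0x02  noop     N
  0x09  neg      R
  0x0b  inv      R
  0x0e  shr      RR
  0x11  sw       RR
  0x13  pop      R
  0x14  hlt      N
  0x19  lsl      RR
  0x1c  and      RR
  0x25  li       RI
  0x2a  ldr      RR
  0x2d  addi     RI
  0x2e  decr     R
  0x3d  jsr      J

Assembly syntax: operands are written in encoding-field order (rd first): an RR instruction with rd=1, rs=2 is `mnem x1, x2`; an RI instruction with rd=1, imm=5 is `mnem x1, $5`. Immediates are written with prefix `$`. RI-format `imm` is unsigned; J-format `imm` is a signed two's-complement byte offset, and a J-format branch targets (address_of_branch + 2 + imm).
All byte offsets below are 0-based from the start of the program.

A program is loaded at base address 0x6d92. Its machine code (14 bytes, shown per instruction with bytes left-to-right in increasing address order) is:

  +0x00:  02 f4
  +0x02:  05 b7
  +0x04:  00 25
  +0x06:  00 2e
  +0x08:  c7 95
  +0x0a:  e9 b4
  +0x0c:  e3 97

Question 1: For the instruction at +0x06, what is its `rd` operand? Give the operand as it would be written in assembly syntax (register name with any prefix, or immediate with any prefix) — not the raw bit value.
x4

+0x06: 00 2e ⇒ word 0x2e00 (little)
  top 6b → 0xb → inv [R]
  rd@[9:7]=0x4 ⇒ x4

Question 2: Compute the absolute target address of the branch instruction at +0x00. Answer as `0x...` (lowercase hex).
0x6d96

+0x00: 02 f4 ⇒ word 0xf402 (little)
  top 6b → 0x3d → jsr [J]
  imm: (w>>0)&0x3ff=0x2 → $2
  target = base 0x6d92 + off 0x00 + 2 + imm 2 = 0x6d96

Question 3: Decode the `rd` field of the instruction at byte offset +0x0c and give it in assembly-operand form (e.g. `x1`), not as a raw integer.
x7

@+0c  little-endian(e3 97) = 0x97e3
  opcode bits[15:10]=0x25: li/RI
  rd: (w>>7)&0x7=0x7 → x7
  imm: (w>>0)&0x7f=0x63 → $99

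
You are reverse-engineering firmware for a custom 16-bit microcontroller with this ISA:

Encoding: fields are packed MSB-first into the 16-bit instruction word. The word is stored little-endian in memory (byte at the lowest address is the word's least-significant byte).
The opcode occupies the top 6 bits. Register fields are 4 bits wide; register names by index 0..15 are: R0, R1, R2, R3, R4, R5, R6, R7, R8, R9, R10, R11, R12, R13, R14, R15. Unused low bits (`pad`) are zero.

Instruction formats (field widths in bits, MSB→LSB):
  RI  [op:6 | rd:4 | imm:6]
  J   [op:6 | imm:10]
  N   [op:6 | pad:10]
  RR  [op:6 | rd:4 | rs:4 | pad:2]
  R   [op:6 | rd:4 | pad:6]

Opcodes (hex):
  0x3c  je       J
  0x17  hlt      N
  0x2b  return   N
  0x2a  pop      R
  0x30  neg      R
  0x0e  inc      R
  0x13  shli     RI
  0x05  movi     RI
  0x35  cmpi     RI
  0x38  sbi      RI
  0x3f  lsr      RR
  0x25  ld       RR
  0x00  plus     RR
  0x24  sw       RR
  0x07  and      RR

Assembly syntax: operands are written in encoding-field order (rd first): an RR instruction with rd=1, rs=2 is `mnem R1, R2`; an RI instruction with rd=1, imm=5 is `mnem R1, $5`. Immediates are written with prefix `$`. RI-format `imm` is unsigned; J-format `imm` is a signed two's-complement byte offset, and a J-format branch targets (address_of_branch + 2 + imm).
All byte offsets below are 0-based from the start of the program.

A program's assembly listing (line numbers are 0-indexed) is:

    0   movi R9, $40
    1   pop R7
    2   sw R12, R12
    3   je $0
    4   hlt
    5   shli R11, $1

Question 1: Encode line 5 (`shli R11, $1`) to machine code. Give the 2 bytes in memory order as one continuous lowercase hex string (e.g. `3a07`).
c14e

line 5 (shli): pack op=0x13:6|rd=11:4|imm=1:6 = 0x4ec1; little→ c1 4e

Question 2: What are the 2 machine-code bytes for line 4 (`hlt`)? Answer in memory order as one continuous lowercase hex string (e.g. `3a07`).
005c

4. hlt fields op=0x17:6|pad=0:10 → word 5c00h → 00 5c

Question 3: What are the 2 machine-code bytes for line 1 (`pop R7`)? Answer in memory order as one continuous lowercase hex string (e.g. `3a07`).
c0a9

L1: pop op=0x2a:6|rd=7:4|pad=0:6 ⇒ 0xa9c0 ⇒ little c0 a9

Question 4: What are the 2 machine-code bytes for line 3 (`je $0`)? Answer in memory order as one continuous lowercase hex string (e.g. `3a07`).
00f0

L3: je op=0x3c:6|imm=0:10 ⇒ 0xf000 ⇒ little 00 f0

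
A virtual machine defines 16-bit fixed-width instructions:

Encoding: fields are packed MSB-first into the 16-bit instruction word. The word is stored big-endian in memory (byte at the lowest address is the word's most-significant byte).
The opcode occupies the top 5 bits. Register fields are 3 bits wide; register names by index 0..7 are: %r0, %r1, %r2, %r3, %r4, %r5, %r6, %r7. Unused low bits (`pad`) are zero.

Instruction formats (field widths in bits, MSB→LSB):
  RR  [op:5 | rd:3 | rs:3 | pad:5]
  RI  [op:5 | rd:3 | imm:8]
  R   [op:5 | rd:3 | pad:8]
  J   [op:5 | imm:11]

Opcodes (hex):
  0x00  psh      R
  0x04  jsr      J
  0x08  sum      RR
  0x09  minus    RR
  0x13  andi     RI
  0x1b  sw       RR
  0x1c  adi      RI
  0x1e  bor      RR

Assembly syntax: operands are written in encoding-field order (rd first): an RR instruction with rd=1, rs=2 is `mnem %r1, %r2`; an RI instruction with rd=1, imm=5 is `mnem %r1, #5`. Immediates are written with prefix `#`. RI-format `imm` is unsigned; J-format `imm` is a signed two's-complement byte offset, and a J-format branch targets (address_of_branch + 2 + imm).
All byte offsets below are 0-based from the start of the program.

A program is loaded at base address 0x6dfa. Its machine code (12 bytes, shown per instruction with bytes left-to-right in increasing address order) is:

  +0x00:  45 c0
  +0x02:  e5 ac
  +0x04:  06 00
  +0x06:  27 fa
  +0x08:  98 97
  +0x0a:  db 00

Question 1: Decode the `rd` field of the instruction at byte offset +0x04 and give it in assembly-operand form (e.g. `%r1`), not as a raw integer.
off 0x04: read 06 00 as big → 0x0600
  top 5b → 0x0 → psh [R]
  rd: (w>>8)&0x7=0x6 → %r6

%r6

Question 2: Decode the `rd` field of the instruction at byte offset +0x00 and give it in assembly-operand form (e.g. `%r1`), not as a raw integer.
%r5

@+00  big-endian(45 c0) = 0x45c0
  op=0x45c0>>11=0x8 ⇒ sum (RR)
  rd: (w>>8)&0x7=0x5 → %r5
  rs: (w>>5)&0x7=0x6 → %r6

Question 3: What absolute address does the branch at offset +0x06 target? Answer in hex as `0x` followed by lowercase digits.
@+06  big-endian(27 fa) = 0x27fa
  opcode bits[15:11]=0x4: jsr/J
  [10:0] imm=2042 (s11→-6) = #-6
  target = base 0x6dfa + off 0x06 + 2 + imm -6 = 0x6dfc

0x6dfc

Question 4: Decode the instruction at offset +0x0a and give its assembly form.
@+0a  big-endian(db 00) = 0xdb00
  op=0xdb00>>11=0x1b ⇒ sw (RR)
  [10:8] rd=3 = %r3
  [7:5] rs=0 = %r0

sw %r3, %r0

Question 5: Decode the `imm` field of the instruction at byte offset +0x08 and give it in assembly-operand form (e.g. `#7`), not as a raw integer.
#151

off 0x08: read 98 97 as big → 0x9897
  op=0x9897>>11=0x13 ⇒ andi (RI)
  [10:8] rd=0 = %r0
  [7:0] imm=151 = #151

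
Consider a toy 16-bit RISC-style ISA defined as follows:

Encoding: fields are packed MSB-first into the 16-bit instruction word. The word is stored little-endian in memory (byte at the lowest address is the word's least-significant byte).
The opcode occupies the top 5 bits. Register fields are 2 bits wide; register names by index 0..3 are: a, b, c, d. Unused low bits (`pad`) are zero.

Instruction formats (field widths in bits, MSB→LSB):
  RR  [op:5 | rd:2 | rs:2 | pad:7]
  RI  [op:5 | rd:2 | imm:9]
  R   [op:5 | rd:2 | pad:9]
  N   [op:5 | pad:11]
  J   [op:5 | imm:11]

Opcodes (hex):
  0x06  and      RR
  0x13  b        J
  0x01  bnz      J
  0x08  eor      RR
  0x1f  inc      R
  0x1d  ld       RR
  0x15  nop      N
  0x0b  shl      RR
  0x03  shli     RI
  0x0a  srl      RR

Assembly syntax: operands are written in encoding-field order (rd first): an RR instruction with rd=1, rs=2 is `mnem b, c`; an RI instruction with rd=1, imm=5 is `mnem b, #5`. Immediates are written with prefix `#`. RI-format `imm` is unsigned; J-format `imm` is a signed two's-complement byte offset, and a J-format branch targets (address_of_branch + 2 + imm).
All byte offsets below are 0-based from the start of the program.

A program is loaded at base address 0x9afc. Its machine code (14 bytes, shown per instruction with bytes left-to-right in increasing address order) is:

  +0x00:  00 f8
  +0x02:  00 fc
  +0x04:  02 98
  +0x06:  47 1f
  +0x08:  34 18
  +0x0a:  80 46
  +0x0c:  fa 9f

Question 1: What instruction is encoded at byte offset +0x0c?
b #-6

off 0x0c: read fa 9f as little → 0x9ffa
  op=0x9ffa>>11=0x13 ⇒ b (J)
  imm: (w>>0)&0x7ff=0x7fa (s11→-6) → #-6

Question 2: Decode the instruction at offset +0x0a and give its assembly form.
[0a] 80 46 → 0x4680
  op=0x4680>>11=0x8 ⇒ eor (RR)
  rd: (w>>9)&0x3=0x3 → d
  rs: (w>>7)&0x3=0x1 → b

eor d, b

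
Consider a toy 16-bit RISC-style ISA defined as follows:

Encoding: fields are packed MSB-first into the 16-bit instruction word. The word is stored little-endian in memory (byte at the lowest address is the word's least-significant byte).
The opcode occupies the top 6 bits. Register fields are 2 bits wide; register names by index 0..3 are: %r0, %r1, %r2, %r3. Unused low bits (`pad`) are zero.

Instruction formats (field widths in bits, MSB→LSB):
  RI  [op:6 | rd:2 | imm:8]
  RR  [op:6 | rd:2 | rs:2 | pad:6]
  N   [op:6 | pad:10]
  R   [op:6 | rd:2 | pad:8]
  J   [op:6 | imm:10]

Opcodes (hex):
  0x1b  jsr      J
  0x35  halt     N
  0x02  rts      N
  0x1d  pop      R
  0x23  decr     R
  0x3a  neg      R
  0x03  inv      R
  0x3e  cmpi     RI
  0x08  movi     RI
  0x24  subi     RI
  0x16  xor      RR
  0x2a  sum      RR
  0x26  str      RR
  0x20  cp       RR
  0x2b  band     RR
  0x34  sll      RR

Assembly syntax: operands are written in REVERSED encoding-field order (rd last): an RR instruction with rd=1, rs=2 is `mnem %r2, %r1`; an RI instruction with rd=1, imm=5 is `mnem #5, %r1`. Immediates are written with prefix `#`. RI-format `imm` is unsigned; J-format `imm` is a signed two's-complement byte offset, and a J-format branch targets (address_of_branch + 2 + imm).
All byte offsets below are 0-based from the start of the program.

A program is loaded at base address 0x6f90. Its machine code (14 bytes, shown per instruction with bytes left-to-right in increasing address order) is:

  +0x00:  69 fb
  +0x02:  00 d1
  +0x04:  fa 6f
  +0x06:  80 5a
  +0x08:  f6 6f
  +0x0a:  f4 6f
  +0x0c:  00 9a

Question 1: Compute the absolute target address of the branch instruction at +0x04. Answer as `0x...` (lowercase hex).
0x6f90

off 0x04: read fa 6f as little → 0x6ffa
  top 6b → 0x1b → jsr [J]
  imm: (w>>0)&0x3ff=0x3fa (s10→-6) → #-6
  target = base 0x6f90 + off 0x04 + 2 + imm -6 = 0x6f90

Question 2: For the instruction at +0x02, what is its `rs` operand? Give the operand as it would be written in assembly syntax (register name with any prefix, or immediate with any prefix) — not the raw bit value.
%r0

+0x02: 00 d1 ⇒ word 0xd100 (little)
  opcode bits[15:10]=0x34: sll/RR
  rd@[9:8]=0x1 ⇒ %r1
  rs@[7:6]=0x0 ⇒ %r0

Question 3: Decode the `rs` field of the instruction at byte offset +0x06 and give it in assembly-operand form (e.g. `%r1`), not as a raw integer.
%r2

[06] 80 5a → 0x5a80
  top 6b → 0x16 → xor [RR]
  [9:8] rd=2 = %r2
  [7:6] rs=2 = %r2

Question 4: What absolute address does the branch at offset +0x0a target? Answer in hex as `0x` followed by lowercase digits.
0x6f90

@+0a  little-endian(f4 6f) = 0x6ff4
  top 6b → 0x1b → jsr [J]
  imm: (w>>0)&0x3ff=0x3f4 (s10→-12) → #-12
  target = base 0x6f90 + off 0x0a + 2 + imm -12 = 0x6f90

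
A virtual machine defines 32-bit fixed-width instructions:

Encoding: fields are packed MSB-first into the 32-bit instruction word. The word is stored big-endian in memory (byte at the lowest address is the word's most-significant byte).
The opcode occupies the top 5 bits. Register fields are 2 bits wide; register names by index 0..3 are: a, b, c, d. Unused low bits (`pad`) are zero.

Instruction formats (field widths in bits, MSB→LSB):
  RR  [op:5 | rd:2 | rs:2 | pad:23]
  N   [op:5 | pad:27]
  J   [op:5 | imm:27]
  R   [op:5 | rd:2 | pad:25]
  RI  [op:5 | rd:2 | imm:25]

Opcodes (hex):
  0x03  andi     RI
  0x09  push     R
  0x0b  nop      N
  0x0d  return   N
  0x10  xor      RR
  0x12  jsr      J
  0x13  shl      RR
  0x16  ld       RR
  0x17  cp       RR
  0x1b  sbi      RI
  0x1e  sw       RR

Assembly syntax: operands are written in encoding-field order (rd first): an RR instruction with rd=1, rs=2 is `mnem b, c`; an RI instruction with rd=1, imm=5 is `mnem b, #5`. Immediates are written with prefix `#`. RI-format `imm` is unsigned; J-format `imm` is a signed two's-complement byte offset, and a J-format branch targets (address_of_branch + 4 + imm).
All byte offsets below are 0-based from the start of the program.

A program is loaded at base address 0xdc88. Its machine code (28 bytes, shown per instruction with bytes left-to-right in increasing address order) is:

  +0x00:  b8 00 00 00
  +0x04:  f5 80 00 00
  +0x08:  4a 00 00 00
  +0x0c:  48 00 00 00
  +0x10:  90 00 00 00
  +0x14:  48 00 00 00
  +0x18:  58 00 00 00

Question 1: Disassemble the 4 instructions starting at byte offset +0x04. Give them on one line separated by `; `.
sw c, d; push b; push a; jsr #0

off 0x04: read f5 80 00 00 as big → 0xf5800000
  opcode bits[31:27]=0x1e: sw/RR
  rd@[26:25]=0x2 ⇒ c
  rs@[24:23]=0x3 ⇒ d
off 0x08: read 4a 00 00 00 as big → 0x4a000000
  opcode bits[31:27]=0x9: push/R
  rd@[26:25]=0x1 ⇒ b
off 0x0c: read 48 00 00 00 as big → 0x48000000
  opcode bits[31:27]=0x9: push/R
  rd@[26:25]=0x0 ⇒ a
off 0x10: read 90 00 00 00 as big → 0x90000000
  opcode bits[31:27]=0x12: jsr/J
  imm@[26:0]=0x0 ⇒ #0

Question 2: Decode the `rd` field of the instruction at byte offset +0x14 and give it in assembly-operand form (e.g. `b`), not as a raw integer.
a

+0x14: 48 00 00 00 ⇒ word 0x48000000 (big)
  opcode bits[31:27]=0x9: push/R
  [26:25] rd=0 = a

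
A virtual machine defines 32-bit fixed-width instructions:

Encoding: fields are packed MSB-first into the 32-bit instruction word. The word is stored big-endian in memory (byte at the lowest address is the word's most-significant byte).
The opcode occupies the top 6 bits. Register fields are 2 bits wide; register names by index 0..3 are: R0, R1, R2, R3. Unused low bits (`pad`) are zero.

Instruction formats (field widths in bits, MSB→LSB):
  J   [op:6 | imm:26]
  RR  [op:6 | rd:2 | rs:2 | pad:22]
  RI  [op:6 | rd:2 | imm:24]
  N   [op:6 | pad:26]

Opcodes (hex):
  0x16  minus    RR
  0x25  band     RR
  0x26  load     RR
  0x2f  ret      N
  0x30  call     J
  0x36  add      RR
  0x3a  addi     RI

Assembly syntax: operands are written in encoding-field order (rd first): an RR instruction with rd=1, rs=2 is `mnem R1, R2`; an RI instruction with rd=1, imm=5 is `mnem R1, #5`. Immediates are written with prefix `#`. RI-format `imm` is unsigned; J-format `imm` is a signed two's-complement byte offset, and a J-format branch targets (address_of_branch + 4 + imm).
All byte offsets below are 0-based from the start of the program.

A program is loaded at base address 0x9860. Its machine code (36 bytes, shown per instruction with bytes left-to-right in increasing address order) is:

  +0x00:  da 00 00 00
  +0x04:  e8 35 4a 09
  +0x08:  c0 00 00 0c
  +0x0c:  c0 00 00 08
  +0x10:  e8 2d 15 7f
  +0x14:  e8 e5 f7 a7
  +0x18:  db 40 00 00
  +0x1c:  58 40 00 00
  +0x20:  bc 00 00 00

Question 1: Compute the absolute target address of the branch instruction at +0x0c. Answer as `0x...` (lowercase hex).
0x9878

+0x0c: c0 00 00 08 ⇒ word 0xc0000008 (big)
  op=0xc0000008>>26=0x30 ⇒ call (J)
  imm: (w>>0)&0x3ffffff=0x8 → #8
  target = base 0x9860 + off 0x0c + 4 + imm 8 = 0x9878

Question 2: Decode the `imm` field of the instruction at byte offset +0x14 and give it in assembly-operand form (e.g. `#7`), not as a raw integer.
#15071143

off 0x14: read e8 e5 f7 a7 as big → 0xe8e5f7a7
  top 6b → 0x3a → addi [RI]
  rd: (w>>24)&0x3=0x0 → R0
  imm: (w>>0)&0xffffff=0xe5f7a7 → #15071143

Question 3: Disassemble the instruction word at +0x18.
add R3, R1

@+18  big-endian(db 40 00 00) = 0xdb400000
  opcode bits[31:26]=0x36: add/RR
  [25:24] rd=3 = R3
  [23:22] rs=1 = R1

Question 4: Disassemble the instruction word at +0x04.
+0x04: e8 35 4a 09 ⇒ word 0xe8354a09 (big)
  opcode bits[31:26]=0x3a: addi/RI
  [25:24] rd=0 = R0
  [23:0] imm=3492361 = #3492361

addi R0, #3492361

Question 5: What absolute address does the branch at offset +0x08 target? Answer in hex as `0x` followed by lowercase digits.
off 0x08: read c0 00 00 0c as big → 0xc000000c
  opcode bits[31:26]=0x30: call/J
  imm@[25:0]=0xc ⇒ #12
  target = base 0x9860 + off 0x08 + 4 + imm 12 = 0x9878

0x9878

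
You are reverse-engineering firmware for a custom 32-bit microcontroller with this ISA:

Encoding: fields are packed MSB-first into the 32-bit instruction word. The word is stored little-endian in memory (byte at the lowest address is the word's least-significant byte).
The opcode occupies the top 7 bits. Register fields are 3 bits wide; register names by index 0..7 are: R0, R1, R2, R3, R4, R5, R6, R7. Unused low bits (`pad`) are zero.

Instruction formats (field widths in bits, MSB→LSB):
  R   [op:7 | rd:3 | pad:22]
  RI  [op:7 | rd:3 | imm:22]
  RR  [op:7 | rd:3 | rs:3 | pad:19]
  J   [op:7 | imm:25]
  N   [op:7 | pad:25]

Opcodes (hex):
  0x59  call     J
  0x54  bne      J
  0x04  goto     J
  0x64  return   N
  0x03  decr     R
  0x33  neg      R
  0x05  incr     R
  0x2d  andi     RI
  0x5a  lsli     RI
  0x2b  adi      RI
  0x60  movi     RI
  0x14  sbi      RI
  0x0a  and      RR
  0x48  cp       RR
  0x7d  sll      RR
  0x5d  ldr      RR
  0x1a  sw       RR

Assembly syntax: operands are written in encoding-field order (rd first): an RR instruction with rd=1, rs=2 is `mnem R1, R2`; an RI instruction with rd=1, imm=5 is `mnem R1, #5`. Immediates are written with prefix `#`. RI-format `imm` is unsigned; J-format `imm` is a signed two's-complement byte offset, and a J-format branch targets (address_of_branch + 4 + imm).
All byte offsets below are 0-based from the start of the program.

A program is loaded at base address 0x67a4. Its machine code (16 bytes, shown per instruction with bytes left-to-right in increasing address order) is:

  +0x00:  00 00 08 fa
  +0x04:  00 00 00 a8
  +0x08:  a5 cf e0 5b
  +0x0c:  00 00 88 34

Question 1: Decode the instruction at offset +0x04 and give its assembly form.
bne #0

off 0x04: read 00 00 00 a8 as little → 0xa8000000
  op=0xa8000000>>25=0x54 ⇒ bne (J)
  imm: (w>>0)&0x1ffffff=0x0 → #0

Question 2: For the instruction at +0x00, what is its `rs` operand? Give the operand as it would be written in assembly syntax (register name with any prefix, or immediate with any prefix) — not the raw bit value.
R1

+0x00: 00 00 08 fa ⇒ word 0xfa080000 (little)
  op=0xfa080000>>25=0x7d ⇒ sll (RR)
  [24:22] rd=0 = R0
  [21:19] rs=1 = R1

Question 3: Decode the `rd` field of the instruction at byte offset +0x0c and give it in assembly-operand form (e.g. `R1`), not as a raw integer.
R2

@+0c  little-endian(00 00 88 34) = 0x34880000
  opcode bits[31:25]=0x1a: sw/RR
  rd: (w>>22)&0x7=0x2 → R2
  rs: (w>>19)&0x7=0x1 → R1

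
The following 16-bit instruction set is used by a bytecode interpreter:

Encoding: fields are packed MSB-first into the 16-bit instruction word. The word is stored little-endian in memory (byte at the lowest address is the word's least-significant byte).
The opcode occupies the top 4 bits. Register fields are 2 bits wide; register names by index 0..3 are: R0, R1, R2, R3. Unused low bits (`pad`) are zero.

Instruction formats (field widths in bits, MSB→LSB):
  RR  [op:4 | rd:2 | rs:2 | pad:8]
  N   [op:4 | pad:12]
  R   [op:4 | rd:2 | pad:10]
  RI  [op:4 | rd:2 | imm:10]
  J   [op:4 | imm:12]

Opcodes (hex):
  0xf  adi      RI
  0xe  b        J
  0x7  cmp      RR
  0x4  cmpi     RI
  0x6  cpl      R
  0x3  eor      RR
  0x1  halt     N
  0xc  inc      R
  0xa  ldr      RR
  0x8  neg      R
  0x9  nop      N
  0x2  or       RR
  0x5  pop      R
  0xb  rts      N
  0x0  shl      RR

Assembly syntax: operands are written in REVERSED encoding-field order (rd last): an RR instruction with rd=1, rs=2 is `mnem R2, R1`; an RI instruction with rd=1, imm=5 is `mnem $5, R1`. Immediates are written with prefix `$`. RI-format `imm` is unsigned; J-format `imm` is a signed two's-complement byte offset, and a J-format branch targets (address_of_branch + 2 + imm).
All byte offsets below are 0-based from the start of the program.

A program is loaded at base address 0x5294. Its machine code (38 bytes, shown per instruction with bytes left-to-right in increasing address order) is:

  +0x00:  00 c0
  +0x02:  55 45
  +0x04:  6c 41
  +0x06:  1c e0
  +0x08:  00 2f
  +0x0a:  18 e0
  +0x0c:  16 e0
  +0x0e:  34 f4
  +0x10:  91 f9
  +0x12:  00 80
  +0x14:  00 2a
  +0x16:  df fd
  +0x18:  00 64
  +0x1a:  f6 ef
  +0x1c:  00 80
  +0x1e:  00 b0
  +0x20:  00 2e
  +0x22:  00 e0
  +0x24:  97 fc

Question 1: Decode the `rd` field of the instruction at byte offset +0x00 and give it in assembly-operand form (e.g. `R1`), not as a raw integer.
@+00  little-endian(00 c0) = 0xc000
  opcode bits[15:12]=0xc: inc/R
  rd: (w>>10)&0x3=0x0 → R0

R0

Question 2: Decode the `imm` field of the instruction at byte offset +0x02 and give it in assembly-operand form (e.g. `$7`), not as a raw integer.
$341

+0x02: 55 45 ⇒ word 0x4555 (little)
  opcode bits[15:12]=0x4: cmpi/RI
  rd@[11:10]=0x1 ⇒ R1
  imm@[9:0]=0x155 ⇒ $341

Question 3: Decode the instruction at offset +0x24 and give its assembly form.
[24] 97 fc → 0xfc97
  op=0xfc97>>12=0xf ⇒ adi (RI)
  rd: (w>>10)&0x3=0x3 → R3
  imm: (w>>0)&0x3ff=0x97 → $151

adi $151, R3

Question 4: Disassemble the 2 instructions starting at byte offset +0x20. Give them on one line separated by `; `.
or R2, R3; b $0

[20] 00 2e → 0x2e00
  top 4b → 0x2 → or [RR]
  [11:10] rd=3 = R3
  [9:8] rs=2 = R2
[22] 00 e0 → 0xe000
  top 4b → 0xe → b [J]
  [11:0] imm=0 = $0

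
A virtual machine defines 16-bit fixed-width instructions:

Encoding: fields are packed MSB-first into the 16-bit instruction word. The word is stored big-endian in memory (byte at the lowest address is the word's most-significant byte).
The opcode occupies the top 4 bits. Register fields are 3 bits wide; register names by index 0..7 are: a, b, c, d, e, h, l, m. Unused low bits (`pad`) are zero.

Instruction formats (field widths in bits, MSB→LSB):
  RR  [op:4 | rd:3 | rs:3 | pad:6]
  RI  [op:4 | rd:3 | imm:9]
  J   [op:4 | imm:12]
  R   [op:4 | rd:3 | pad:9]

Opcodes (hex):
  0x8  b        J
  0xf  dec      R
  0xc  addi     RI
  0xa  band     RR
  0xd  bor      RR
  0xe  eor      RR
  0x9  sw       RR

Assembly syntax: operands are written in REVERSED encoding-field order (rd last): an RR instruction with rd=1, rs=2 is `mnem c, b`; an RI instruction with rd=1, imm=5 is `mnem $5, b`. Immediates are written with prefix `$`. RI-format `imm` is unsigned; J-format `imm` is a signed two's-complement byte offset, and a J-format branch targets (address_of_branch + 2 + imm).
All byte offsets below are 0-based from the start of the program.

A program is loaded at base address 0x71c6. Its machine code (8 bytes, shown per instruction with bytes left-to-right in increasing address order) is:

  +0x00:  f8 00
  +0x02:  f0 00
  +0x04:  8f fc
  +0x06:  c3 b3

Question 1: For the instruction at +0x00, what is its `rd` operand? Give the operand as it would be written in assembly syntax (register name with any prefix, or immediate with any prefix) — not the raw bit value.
e

[00] f8 00 → 0xf800
  op=0xf800>>12=0xf ⇒ dec (R)
  [11:9] rd=4 = e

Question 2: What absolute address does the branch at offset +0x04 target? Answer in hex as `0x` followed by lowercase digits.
0x71c8

@+04  big-endian(8f fc) = 0x8ffc
  opcode bits[15:12]=0x8: b/J
  [11:0] imm=4092 (s12→-4) = $-4
  target = base 0x71c6 + off 0x04 + 2 + imm -4 = 0x71c8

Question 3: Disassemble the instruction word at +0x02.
off 0x02: read f0 00 as big → 0xf000
  top 4b → 0xf → dec [R]
  [11:9] rd=0 = a

dec a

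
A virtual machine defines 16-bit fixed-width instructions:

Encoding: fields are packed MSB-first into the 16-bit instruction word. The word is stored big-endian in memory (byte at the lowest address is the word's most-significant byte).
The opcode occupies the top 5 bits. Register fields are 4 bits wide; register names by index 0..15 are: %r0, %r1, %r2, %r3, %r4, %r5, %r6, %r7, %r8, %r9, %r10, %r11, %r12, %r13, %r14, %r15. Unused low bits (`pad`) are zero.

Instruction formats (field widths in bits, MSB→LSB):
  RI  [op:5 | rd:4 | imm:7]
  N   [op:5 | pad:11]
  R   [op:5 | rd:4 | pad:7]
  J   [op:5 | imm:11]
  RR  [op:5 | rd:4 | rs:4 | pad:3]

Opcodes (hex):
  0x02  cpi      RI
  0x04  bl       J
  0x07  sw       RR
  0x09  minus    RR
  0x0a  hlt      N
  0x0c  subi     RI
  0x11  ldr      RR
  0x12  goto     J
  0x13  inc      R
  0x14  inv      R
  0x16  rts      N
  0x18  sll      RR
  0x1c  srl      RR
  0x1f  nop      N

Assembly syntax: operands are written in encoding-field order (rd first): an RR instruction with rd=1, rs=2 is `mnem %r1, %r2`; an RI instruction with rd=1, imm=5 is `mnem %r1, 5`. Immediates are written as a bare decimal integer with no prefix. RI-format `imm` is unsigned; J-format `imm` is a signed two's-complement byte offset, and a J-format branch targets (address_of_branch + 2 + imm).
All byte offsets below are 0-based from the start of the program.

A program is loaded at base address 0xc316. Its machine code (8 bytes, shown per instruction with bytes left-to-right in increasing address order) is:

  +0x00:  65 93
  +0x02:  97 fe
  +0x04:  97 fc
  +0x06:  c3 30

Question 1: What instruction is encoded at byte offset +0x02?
goto -2

off 0x02: read 97 fe as big → 0x97fe
  opcode bits[15:11]=0x12: goto/J
  [10:0] imm=2046 (s11→-2) = -2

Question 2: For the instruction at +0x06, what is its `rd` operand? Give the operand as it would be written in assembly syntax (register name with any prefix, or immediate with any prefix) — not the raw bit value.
@+06  big-endian(c3 30) = 0xc330
  opcode bits[15:11]=0x18: sll/RR
  [10:7] rd=6 = %r6
  [6:3] rs=6 = %r6

%r6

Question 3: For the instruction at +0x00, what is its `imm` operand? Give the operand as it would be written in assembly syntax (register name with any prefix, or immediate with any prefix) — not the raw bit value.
19

[00] 65 93 → 0x6593
  top 5b → 0xc → subi [RI]
  rd@[10:7]=0xb ⇒ %r11
  imm@[6:0]=0x13 ⇒ 19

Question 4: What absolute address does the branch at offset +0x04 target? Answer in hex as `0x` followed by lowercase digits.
[04] 97 fc → 0x97fc
  op=0x97fc>>11=0x12 ⇒ goto (J)
  [10:0] imm=2044 (s11→-4) = -4
  target = base 0xc316 + off 0x04 + 2 + imm -4 = 0xc318

0xc318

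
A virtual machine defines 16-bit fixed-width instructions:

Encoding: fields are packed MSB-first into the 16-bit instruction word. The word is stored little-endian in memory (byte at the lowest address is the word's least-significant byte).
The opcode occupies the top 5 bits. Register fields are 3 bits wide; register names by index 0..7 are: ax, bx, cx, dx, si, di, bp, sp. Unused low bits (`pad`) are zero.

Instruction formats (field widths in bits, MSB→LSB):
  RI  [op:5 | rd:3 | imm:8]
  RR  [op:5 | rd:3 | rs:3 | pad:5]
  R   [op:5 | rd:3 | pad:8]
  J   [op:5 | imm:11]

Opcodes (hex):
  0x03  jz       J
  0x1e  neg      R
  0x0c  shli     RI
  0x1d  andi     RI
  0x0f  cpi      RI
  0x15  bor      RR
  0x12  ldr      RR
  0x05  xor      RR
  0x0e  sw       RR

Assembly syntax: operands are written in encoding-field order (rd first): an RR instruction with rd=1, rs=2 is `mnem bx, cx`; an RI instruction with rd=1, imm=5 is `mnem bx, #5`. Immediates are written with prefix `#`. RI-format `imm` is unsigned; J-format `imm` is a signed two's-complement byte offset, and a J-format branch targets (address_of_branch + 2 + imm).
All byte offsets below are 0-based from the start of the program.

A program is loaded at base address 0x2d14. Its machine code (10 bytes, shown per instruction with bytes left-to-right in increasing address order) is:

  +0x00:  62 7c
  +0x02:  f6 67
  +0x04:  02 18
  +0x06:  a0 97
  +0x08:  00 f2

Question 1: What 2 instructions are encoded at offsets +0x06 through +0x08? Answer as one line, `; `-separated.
ldr sp, di; neg cx

[06] a0 97 → 0x97a0
  op=0x97a0>>11=0x12 ⇒ ldr (RR)
  rd@[10:8]=0x7 ⇒ sp
  rs@[7:5]=0x5 ⇒ di
[08] 00 f2 → 0xf200
  op=0xf200>>11=0x1e ⇒ neg (R)
  rd@[10:8]=0x2 ⇒ cx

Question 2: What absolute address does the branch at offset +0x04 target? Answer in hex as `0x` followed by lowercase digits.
[04] 02 18 → 0x1802
  op=0x1802>>11=0x3 ⇒ jz (J)
  imm: (w>>0)&0x7ff=0x2 → #2
  target = base 0x2d14 + off 0x04 + 2 + imm 2 = 0x2d1c

0x2d1c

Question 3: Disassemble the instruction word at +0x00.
off 0x00: read 62 7c as little → 0x7c62
  opcode bits[15:11]=0xf: cpi/RI
  [10:8] rd=4 = si
  [7:0] imm=98 = #98

cpi si, #98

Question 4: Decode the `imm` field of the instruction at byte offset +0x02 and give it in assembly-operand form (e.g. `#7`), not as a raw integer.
#246

off 0x02: read f6 67 as little → 0x67f6
  top 5b → 0xc → shli [RI]
  rd: (w>>8)&0x7=0x7 → sp
  imm: (w>>0)&0xff=0xf6 → #246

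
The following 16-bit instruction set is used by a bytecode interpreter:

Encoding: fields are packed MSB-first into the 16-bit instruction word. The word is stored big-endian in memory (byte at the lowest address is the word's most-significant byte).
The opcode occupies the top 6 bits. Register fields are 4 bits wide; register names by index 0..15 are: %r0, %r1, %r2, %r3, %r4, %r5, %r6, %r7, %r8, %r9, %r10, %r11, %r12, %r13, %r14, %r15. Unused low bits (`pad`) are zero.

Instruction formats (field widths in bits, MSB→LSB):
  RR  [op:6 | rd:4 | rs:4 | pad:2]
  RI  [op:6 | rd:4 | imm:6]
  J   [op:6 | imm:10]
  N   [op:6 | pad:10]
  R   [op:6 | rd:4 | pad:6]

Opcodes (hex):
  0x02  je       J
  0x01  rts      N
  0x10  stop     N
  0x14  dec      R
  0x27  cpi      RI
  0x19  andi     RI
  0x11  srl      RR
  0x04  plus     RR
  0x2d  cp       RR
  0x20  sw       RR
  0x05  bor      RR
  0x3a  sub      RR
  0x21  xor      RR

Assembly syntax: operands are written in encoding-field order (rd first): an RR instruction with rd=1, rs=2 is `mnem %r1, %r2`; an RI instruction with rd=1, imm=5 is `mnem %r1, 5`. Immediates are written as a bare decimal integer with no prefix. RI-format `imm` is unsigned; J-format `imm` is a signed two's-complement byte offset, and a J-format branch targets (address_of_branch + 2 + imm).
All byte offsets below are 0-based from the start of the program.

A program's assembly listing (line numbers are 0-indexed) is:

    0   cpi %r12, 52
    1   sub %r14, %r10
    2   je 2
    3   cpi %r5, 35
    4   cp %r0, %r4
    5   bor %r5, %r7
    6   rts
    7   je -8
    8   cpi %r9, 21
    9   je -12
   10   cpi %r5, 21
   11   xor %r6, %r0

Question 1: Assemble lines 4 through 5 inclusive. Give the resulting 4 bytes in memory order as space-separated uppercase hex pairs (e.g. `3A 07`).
line 4 (cp): pack op=0x2d:6|rd=0:4|rs=4:4|pad=0:2 = 0xb410; big→ b4 10
line 5 (bor): pack op=0x5:6|rd=5:4|rs=7:4|pad=0:2 = 0x155c; big→ 15 5c

B4 10 15 5C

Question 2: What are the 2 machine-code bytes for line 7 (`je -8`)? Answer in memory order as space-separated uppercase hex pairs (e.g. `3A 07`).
0B F8

line 7 (je): pack op=0x2:6|imm=-8:10 = 0x0bf8; big→ 0b f8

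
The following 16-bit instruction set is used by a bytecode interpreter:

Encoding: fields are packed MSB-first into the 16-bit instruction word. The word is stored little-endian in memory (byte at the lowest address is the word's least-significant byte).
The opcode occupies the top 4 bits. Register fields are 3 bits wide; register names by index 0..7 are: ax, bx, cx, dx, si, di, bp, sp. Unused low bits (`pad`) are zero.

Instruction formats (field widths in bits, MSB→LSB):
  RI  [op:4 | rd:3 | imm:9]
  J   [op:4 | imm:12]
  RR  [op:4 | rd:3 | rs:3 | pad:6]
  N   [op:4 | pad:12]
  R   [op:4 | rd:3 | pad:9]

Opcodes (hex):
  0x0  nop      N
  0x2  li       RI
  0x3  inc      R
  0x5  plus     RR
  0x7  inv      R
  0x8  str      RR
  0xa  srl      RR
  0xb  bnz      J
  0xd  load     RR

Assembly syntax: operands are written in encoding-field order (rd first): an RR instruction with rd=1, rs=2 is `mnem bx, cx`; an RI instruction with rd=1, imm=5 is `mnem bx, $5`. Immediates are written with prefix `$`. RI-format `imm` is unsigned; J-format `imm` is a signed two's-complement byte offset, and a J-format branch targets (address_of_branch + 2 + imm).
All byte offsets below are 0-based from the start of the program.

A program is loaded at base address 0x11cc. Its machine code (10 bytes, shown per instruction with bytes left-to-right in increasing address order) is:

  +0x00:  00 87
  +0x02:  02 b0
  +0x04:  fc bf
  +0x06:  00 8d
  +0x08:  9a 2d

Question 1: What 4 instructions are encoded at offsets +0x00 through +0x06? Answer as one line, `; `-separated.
str dx, si; bnz $2; bnz $-4; str bp, si

off 0x00: read 00 87 as little → 0x8700
  op=0x8700>>12=0x8 ⇒ str (RR)
  [11:9] rd=3 = dx
  [8:6] rs=4 = si
off 0x02: read 02 b0 as little → 0xb002
  op=0xb002>>12=0xb ⇒ bnz (J)
  [11:0] imm=2 = $2
off 0x04: read fc bf as little → 0xbffc
  op=0xbffc>>12=0xb ⇒ bnz (J)
  [11:0] imm=4092 (s12→-4) = $-4
off 0x06: read 00 8d as little → 0x8d00
  op=0x8d00>>12=0x8 ⇒ str (RR)
  [11:9] rd=6 = bp
  [8:6] rs=4 = si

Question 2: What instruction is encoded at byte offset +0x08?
li bp, $410

[08] 9a 2d → 0x2d9a
  op=0x2d9a>>12=0x2 ⇒ li (RI)
  rd: (w>>9)&0x7=0x6 → bp
  imm: (w>>0)&0x1ff=0x19a → $410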